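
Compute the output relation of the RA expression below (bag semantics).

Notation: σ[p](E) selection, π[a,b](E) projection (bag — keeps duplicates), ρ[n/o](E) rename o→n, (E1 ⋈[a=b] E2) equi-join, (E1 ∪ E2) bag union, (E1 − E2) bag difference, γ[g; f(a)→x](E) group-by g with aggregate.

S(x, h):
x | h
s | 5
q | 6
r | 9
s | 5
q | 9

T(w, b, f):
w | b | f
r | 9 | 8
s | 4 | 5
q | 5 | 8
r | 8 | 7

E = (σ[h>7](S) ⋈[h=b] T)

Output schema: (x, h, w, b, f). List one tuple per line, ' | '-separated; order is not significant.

Stepwise |·|:
  S → 5
  σ[h>7](S) → 2
  T → 4
  (σ[h>7](S) ⋈[h=b] T) → 2

== RESULT ==
x | h | w | b | f
q | 9 | r | 9 | 8
r | 9 | r | 9 | 8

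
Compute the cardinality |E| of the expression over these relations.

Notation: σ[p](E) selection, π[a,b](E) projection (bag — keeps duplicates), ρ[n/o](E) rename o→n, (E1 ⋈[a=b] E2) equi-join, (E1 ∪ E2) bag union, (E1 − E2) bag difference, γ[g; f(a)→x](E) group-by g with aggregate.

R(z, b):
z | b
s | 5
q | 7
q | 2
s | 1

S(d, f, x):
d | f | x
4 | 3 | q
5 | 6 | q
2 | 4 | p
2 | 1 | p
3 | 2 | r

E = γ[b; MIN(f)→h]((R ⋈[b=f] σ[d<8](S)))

Row counts bottom-up:
  R → 4
  S → 5
  σ[d<8](S) → 5
  (R ⋈[b=f] σ[d<8](S)) → 2
  γ[b; MIN(f)→h]((R ⋈[b=f] σ[d<8](S))) → 2

|E| = 2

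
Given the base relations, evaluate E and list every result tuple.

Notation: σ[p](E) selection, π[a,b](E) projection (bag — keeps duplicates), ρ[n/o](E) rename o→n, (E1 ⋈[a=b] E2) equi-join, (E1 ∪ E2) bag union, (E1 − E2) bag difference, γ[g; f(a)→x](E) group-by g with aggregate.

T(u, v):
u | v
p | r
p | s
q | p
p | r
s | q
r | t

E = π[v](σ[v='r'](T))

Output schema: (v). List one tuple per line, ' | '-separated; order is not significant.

Stepwise |·|:
  T → 6
  σ[v='r'](T) → 2
  π[v](σ[v='r'](T)) → 2

== RESULT ==
v
r
r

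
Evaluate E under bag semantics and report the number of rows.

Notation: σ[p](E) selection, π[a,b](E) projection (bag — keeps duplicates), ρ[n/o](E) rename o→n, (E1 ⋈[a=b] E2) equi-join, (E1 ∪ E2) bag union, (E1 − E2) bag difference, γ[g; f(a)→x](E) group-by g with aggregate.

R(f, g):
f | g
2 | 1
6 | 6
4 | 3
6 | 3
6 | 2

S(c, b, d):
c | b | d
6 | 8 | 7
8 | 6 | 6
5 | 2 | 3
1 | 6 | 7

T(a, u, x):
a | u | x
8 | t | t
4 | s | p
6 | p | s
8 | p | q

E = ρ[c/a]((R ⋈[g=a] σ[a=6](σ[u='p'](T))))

Per-node cardinality:
  R → 5
  T → 4
  σ[u='p'](T) → 2
  σ[a=6](σ[u='p'](T)) → 1
  (R ⋈[g=a] σ[a=6](σ[u='p'](T))) → 1
  ρ[c/a]((R ⋈[g=a] σ[a=6](σ[u='p'](T)))) → 1

|E| = 1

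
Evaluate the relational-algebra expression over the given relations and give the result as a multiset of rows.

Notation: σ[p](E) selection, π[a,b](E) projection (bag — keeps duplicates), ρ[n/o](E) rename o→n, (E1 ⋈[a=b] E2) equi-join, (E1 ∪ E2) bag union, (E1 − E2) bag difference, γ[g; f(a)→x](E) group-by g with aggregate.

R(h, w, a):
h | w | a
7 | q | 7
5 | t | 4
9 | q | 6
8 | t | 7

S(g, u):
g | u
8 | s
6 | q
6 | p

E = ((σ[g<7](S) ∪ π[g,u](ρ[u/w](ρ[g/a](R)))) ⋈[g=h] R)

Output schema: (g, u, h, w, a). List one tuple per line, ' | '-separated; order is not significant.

Row counts bottom-up:
  S → 3
  σ[g<7](S) → 2
  R → 4
  ρ[g/a](R) → 4
  ρ[u/w](ρ[g/a](R)) → 4
  π[g,u](ρ[u/w](ρ[g/a](R))) → 4
  (σ[g<7](S) ∪ π[g,u](ρ[u/w](ρ[g/a](R)))) → 6
  R → 4
  ((σ[g<7](S) ∪ π[g,u](ρ[u/w](ρ[g/a](R)))) ⋈[g=h] R) → 2

== RESULT ==
g | u | h | w | a
7 | q | 7 | q | 7
7 | t | 7 | q | 7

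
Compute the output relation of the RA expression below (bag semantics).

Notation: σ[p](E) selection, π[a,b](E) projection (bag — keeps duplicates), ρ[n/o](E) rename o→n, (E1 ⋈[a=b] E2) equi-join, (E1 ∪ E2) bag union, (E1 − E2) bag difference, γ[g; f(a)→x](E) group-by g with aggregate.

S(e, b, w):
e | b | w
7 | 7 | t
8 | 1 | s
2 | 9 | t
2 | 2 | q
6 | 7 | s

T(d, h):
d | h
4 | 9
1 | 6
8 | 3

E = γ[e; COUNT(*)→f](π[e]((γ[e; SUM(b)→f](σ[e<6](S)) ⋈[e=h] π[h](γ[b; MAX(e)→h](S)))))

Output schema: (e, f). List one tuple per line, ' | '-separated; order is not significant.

Stepwise |·|:
  S → 5
  σ[e<6](S) → 2
  γ[e; SUM(b)→f](σ[e<6](S)) → 1
  S → 5
  γ[b; MAX(e)→h](S) → 4
  π[h](γ[b; MAX(e)→h](S)) → 4
  (γ[e; SUM(b)→f](σ[e<6](S)) ⋈[e=h] π[h](γ[b; MAX(e)→h](S))) → 2
  π[e]((γ[e; SUM(b)→f](σ[e<6](S)) ⋈[e=h] π[h](γ[b; MAX(e)→h](S)))) → 2
  γ[e; COUNT(*)→f](π[e]((γ[e; SUM(b)→f](σ[e<6](S)) ⋈[e=h] π[h](γ[b; MAX(e)→h](S))))) → 1

== RESULT ==
e | f
2 | 2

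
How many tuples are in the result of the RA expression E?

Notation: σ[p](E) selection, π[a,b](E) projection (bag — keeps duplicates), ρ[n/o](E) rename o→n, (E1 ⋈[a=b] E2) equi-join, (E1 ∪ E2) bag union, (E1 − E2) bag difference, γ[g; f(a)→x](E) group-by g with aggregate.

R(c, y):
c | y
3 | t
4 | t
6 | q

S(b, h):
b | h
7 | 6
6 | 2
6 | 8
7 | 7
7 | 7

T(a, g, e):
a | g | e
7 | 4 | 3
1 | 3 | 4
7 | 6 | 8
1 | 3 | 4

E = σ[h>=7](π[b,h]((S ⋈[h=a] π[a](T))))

Row counts bottom-up:
  S → 5
  T → 4
  π[a](T) → 4
  (S ⋈[h=a] π[a](T)) → 4
  π[b,h]((S ⋈[h=a] π[a](T))) → 4
  σ[h>=7](π[b,h]((S ⋈[h=a] π[a](T)))) → 4

|E| = 4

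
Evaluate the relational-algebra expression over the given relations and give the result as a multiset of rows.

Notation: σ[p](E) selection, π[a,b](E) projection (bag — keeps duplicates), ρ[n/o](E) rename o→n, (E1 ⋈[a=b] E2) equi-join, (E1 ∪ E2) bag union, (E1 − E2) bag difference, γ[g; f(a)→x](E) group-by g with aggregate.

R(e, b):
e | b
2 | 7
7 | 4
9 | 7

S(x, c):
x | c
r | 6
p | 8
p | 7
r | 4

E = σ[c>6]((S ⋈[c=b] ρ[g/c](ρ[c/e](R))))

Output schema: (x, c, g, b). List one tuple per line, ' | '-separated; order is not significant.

Row counts bottom-up:
  S → 4
  R → 3
  ρ[c/e](R) → 3
  ρ[g/c](ρ[c/e](R)) → 3
  (S ⋈[c=b] ρ[g/c](ρ[c/e](R))) → 3
  σ[c>6]((S ⋈[c=b] ρ[g/c](ρ[c/e](R)))) → 2

== RESULT ==
x | c | g | b
p | 7 | 2 | 7
p | 7 | 9 | 7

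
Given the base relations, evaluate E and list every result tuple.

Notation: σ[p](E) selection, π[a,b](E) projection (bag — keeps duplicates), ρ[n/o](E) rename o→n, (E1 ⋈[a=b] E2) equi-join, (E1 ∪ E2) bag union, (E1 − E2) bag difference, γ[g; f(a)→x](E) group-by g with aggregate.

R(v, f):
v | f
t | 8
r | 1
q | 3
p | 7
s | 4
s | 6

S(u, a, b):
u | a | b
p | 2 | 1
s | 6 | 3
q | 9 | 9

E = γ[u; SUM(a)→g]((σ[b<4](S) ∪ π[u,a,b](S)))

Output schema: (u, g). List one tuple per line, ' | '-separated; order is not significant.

Per-node cardinality:
  S → 3
  σ[b<4](S) → 2
  S → 3
  π[u,a,b](S) → 3
  (σ[b<4](S) ∪ π[u,a,b](S)) → 5
  γ[u; SUM(a)→g]((σ[b<4](S) ∪ π[u,a,b](S))) → 3

== RESULT ==
u | g
p | 4
q | 9
s | 12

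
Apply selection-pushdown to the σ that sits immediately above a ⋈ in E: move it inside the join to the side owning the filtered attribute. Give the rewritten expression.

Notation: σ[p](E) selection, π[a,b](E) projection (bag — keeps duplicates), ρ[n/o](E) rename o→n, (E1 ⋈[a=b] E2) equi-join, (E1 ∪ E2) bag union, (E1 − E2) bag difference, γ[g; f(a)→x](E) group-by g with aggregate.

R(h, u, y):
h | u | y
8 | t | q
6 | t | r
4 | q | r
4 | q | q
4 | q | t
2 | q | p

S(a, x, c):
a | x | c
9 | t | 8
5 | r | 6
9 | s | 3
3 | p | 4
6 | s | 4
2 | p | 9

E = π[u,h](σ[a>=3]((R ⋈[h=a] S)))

σ filters on a, owned by the right side.
E' = π[u,h]((R ⋈[h=a] σ[a>=3](S)))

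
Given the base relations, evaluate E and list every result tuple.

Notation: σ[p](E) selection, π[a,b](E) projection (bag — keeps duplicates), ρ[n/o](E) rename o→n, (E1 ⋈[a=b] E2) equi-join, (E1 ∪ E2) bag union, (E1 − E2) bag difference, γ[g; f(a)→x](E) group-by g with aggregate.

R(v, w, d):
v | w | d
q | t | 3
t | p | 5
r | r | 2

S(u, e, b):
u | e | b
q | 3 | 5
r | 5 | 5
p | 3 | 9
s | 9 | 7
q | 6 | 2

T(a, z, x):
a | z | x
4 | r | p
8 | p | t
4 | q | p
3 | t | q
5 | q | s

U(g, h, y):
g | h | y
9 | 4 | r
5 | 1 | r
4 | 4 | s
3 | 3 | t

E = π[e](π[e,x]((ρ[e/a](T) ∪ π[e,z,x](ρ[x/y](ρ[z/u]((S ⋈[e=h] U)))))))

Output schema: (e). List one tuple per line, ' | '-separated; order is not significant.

Row counts bottom-up:
  T → 5
  ρ[e/a](T) → 5
  S → 5
  U → 4
  (S ⋈[e=h] U) → 2
  ρ[z/u]((S ⋈[e=h] U)) → 2
  ρ[x/y](ρ[z/u]((S ⋈[e=h] U))) → 2
  π[e,z,x](ρ[x/y](ρ[z/u]((S ⋈[e=h] U)))) → 2
  (ρ[e/a](T) ∪ π[e,z,x](ρ[x/y](ρ[z/u]((S ⋈[e=h] U))))) → 7
  π[e,x]((ρ[e/a](T) ∪ π[e,z,x](ρ[x/y](ρ[z/u]((S ⋈[e=h] U)))))) → 7
  π[e](π[e,x]((ρ[e/a](T) ∪ π[e,z,x](ρ[x/y](ρ[z/u]((S ⋈[e=h] U))))))) → 7

== RESULT ==
e
3
3
3
4
4
5
8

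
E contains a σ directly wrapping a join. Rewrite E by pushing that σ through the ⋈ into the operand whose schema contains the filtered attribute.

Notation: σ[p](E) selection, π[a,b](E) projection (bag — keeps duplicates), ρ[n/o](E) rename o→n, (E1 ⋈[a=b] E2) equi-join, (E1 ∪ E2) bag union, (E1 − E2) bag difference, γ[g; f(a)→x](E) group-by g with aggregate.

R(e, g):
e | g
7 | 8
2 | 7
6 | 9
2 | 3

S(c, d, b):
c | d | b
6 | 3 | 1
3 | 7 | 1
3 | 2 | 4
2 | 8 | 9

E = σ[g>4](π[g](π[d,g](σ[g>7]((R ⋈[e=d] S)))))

σ filters on g, owned by the left side.
E' = σ[g>4](π[g](π[d,g]((σ[g>7](R) ⋈[e=d] S))))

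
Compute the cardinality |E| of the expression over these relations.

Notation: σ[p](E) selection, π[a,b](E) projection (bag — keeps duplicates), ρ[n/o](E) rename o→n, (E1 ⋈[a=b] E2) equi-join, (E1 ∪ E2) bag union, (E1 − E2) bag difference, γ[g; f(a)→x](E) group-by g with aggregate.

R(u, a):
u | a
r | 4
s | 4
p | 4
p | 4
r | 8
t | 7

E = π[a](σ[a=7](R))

Per-node cardinality:
  R → 6
  σ[a=7](R) → 1
  π[a](σ[a=7](R)) → 1

|E| = 1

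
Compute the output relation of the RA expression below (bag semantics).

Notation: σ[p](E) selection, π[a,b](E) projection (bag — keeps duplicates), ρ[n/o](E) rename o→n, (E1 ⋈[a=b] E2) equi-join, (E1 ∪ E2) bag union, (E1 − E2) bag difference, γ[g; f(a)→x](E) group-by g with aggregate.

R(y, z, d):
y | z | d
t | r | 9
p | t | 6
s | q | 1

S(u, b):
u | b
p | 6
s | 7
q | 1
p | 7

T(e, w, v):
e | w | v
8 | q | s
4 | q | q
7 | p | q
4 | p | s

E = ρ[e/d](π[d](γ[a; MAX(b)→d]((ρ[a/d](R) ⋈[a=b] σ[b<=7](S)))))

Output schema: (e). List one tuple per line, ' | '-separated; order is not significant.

Row counts bottom-up:
  R → 3
  ρ[a/d](R) → 3
  S → 4
  σ[b<=7](S) → 4
  (ρ[a/d](R) ⋈[a=b] σ[b<=7](S)) → 2
  γ[a; MAX(b)→d]((ρ[a/d](R) ⋈[a=b] σ[b<=7](S))) → 2
  π[d](γ[a; MAX(b)→d]((ρ[a/d](R) ⋈[a=b] σ[b<=7](S)))) → 2
  ρ[e/d](π[d](γ[a; MAX(b)→d]((ρ[a/d](R) ⋈[a=b] σ[b<=7](S))))) → 2

== RESULT ==
e
1
6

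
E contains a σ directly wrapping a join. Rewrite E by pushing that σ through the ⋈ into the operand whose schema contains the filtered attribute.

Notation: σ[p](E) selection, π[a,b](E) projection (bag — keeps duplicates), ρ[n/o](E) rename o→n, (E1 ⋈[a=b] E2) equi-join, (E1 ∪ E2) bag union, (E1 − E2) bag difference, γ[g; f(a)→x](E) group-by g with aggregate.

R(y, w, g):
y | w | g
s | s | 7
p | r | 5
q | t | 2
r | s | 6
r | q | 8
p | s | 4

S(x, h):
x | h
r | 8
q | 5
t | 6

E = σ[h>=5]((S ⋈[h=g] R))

σ filters on h, owned by the left side.
E' = (σ[h>=5](S) ⋈[h=g] R)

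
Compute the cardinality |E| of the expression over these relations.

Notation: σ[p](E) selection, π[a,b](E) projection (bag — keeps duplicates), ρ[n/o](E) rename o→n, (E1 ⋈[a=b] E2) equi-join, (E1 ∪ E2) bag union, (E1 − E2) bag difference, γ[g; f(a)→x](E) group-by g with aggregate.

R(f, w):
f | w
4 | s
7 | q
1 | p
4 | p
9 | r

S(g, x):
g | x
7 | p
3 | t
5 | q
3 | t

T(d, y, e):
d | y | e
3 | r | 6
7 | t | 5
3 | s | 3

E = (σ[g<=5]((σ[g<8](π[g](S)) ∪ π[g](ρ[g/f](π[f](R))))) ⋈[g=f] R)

Subexpression sizes:
  S → 4
  π[g](S) → 4
  σ[g<8](π[g](S)) → 4
  R → 5
  π[f](R) → 5
  ρ[g/f](π[f](R)) → 5
  π[g](ρ[g/f](π[f](R))) → 5
  (σ[g<8](π[g](S)) ∪ π[g](ρ[g/f](π[f](R)))) → 9
  σ[g<=5]((σ[g<8](π[g](S)) ∪ π[g](ρ[g/f](π[f](R))))) → 6
  R → 5
  (σ[g<=5]((σ[g<8](π[g](S)) ∪ π[g](ρ[g/f](π[f](R))))) ⋈[g=f] R) → 5

|E| = 5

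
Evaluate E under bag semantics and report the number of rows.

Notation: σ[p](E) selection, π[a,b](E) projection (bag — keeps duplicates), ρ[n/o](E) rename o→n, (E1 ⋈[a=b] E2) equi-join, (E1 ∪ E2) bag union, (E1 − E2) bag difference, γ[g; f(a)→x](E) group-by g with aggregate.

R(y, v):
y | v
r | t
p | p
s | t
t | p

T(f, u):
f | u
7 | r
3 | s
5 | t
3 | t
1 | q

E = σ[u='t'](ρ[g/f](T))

Row counts bottom-up:
  T → 5
  ρ[g/f](T) → 5
  σ[u='t'](ρ[g/f](T)) → 2

|E| = 2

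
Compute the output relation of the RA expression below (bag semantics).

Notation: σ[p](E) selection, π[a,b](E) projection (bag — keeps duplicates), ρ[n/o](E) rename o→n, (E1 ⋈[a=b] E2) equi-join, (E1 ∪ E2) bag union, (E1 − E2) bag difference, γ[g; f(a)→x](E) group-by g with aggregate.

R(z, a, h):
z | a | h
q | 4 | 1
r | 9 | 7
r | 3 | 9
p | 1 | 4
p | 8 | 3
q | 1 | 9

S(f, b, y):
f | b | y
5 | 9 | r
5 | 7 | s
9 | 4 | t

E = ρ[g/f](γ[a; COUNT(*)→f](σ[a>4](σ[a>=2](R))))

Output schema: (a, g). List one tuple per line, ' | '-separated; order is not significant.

Row counts bottom-up:
  R → 6
  σ[a>=2](R) → 4
  σ[a>4](σ[a>=2](R)) → 2
  γ[a; COUNT(*)→f](σ[a>4](σ[a>=2](R))) → 2
  ρ[g/f](γ[a; COUNT(*)→f](σ[a>4](σ[a>=2](R)))) → 2

== RESULT ==
a | g
8 | 1
9 | 1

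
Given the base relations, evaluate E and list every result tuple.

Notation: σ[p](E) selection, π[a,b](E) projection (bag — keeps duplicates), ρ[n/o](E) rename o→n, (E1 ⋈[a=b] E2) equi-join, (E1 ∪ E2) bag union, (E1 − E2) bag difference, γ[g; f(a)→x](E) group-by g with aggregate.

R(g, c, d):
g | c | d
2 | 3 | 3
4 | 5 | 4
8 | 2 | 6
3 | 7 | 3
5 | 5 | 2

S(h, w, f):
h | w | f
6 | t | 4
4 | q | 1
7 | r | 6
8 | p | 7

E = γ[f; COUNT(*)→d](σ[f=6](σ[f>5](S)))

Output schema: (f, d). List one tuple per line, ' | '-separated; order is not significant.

Per-node cardinality:
  S → 4
  σ[f>5](S) → 2
  σ[f=6](σ[f>5](S)) → 1
  γ[f; COUNT(*)→d](σ[f=6](σ[f>5](S))) → 1

== RESULT ==
f | d
6 | 1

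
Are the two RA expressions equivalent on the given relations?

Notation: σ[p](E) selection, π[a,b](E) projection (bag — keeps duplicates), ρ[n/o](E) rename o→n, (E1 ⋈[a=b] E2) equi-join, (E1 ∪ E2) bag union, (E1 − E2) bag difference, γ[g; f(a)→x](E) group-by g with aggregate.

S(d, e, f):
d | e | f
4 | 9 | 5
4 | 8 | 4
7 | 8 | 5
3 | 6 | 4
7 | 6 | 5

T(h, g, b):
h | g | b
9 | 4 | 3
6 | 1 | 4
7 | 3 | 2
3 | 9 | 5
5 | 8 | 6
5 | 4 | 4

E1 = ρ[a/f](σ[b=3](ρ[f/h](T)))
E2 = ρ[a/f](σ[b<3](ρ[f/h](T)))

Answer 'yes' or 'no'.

E1 stepwise |·|:
  T → 6
  ρ[f/h](T) → 6
  σ[b=3](ρ[f/h](T)) → 1
  ρ[a/f](σ[b=3](ρ[f/h](T))) → 1
E2 stepwise |·|:
  T → 6
  ρ[f/h](T) → 6
  σ[b<3](ρ[f/h](T)) → 1
  ρ[a/f](σ[b<3](ρ[f/h](T))) → 1

E1 result:
a | g | b
9 | 4 | 3
E2 result:
a | g | b
7 | 3 | 2
Witness: (7, 3, 2) appears 0× in E1 but 1× in E2.

no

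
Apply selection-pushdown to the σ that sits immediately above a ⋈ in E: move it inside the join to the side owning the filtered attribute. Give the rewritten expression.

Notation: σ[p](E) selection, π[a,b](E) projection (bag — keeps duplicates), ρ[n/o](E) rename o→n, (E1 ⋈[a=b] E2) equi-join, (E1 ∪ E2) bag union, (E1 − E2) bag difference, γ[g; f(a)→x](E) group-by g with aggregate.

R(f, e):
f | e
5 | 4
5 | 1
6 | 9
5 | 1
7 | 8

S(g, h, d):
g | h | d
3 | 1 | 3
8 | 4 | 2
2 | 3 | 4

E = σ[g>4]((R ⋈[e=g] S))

σ filters on g, owned by the right side.
E' = (R ⋈[e=g] σ[g>4](S))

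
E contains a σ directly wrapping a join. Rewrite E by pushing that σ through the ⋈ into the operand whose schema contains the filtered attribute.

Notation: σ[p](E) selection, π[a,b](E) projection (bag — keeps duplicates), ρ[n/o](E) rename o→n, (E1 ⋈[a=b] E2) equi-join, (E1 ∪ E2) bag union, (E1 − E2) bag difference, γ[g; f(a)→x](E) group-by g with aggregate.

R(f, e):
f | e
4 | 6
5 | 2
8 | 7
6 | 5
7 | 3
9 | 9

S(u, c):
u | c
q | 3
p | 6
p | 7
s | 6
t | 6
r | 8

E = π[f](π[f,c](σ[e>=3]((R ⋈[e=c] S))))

σ filters on e, owned by the left side.
E' = π[f](π[f,c]((σ[e>=3](R) ⋈[e=c] S)))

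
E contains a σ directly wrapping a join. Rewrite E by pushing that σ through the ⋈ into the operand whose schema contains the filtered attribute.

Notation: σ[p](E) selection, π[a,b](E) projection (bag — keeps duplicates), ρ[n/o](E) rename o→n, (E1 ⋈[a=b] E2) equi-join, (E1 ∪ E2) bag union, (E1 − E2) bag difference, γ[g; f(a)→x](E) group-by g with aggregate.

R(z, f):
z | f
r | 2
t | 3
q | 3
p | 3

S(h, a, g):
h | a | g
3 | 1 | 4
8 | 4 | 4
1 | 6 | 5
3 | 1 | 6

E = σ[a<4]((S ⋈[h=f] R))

σ filters on a, owned by the left side.
E' = (σ[a<4](S) ⋈[h=f] R)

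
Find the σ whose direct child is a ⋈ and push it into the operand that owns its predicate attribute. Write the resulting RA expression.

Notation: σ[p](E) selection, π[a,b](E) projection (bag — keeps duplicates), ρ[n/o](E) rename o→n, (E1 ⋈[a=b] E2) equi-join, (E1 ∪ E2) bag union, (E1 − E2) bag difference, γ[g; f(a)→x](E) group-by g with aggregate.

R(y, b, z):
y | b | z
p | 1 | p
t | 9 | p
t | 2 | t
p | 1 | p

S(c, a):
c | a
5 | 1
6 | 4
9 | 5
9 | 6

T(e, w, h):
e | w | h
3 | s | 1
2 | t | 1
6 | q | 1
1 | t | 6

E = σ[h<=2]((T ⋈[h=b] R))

σ filters on h, owned by the left side.
E' = (σ[h<=2](T) ⋈[h=b] R)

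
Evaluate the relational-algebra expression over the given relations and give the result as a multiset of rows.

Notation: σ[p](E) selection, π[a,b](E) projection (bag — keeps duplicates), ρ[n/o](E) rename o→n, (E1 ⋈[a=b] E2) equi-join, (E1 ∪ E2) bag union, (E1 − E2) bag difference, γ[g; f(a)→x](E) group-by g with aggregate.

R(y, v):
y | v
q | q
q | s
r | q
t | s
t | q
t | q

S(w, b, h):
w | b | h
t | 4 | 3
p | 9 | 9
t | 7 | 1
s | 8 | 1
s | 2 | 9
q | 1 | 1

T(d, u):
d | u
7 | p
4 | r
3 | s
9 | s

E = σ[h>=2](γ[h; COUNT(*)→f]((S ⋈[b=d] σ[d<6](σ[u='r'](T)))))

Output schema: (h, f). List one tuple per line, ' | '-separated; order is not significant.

Per-node cardinality:
  S → 6
  T → 4
  σ[u='r'](T) → 1
  σ[d<6](σ[u='r'](T)) → 1
  (S ⋈[b=d] σ[d<6](σ[u='r'](T))) → 1
  γ[h; COUNT(*)→f]((S ⋈[b=d] σ[d<6](σ[u='r'](T)))) → 1
  σ[h>=2](γ[h; COUNT(*)→f]((S ⋈[b=d] σ[d<6](σ[u='r'](T))))) → 1

== RESULT ==
h | f
3 | 1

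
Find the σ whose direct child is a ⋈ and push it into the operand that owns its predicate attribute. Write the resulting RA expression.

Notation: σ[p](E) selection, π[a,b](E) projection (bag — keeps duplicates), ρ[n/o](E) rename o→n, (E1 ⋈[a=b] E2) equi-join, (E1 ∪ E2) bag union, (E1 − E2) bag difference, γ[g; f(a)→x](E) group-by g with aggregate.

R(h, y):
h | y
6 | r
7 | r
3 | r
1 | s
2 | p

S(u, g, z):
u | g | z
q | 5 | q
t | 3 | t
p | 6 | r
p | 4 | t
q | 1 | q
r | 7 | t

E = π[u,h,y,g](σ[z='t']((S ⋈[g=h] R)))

σ filters on z, owned by the left side.
E' = π[u,h,y,g]((σ[z='t'](S) ⋈[g=h] R))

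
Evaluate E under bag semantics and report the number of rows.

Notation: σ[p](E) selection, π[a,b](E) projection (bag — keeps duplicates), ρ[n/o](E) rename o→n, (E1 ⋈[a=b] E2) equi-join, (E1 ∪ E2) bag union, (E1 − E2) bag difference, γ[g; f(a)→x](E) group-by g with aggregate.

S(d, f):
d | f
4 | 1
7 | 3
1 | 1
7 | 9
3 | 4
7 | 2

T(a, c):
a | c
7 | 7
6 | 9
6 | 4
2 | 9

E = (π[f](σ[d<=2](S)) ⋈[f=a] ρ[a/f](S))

Row counts bottom-up:
  S → 6
  σ[d<=2](S) → 1
  π[f](σ[d<=2](S)) → 1
  S → 6
  ρ[a/f](S) → 6
  (π[f](σ[d<=2](S)) ⋈[f=a] ρ[a/f](S)) → 2

|E| = 2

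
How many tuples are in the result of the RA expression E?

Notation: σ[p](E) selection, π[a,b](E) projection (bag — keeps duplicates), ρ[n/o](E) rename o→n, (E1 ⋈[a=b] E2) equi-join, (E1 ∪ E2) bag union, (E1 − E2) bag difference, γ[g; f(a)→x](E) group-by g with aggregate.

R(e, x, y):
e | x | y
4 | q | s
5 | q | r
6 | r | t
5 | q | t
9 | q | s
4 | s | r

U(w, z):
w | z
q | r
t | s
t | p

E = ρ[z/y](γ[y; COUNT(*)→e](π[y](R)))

Subexpression sizes:
  R → 6
  π[y](R) → 6
  γ[y; COUNT(*)→e](π[y](R)) → 3
  ρ[z/y](γ[y; COUNT(*)→e](π[y](R))) → 3

|E| = 3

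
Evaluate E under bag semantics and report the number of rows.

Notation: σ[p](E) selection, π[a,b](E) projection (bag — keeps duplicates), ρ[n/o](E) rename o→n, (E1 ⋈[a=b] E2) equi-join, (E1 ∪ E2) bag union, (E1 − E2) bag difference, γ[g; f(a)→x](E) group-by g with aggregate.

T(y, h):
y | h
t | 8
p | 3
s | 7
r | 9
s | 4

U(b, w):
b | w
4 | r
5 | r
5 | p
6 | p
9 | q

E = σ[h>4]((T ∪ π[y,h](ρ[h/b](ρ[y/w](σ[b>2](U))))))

Subexpression sizes:
  T → 5
  U → 5
  σ[b>2](U) → 5
  ρ[y/w](σ[b>2](U)) → 5
  ρ[h/b](ρ[y/w](σ[b>2](U))) → 5
  π[y,h](ρ[h/b](ρ[y/w](σ[b>2](U)))) → 5
  (T ∪ π[y,h](ρ[h/b](ρ[y/w](σ[b>2](U))))) → 10
  σ[h>4]((T ∪ π[y,h](ρ[h/b](ρ[y/w](σ[b>2](U)))))) → 7

|E| = 7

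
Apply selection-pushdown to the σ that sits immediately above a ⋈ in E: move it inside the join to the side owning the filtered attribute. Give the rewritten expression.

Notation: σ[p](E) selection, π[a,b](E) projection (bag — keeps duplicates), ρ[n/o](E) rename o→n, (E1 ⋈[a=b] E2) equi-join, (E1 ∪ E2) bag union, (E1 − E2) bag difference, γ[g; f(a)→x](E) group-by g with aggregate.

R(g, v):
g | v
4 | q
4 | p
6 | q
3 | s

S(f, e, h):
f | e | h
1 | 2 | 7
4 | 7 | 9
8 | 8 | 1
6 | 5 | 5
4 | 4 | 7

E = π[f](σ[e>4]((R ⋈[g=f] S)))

σ filters on e, owned by the right side.
E' = π[f]((R ⋈[g=f] σ[e>4](S)))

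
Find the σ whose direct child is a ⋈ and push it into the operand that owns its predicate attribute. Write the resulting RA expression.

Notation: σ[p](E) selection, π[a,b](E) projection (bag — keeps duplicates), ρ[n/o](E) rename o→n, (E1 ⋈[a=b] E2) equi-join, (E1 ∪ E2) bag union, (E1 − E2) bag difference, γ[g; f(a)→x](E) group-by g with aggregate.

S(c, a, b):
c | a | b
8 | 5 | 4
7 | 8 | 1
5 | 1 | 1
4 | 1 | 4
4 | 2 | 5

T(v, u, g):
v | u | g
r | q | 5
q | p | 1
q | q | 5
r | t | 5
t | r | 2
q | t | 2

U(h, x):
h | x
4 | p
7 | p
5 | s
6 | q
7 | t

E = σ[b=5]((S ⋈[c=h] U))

σ filters on b, owned by the left side.
E' = (σ[b=5](S) ⋈[c=h] U)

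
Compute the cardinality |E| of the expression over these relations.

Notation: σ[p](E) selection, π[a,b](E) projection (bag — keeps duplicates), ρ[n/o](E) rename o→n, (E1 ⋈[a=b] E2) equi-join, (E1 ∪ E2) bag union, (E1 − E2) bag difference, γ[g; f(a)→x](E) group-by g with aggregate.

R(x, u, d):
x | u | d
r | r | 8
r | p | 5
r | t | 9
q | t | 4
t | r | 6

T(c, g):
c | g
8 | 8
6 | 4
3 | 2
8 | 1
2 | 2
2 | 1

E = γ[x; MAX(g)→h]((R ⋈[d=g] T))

Stepwise |·|:
  R → 5
  T → 6
  (R ⋈[d=g] T) → 2
  γ[x; MAX(g)→h]((R ⋈[d=g] T)) → 2

|E| = 2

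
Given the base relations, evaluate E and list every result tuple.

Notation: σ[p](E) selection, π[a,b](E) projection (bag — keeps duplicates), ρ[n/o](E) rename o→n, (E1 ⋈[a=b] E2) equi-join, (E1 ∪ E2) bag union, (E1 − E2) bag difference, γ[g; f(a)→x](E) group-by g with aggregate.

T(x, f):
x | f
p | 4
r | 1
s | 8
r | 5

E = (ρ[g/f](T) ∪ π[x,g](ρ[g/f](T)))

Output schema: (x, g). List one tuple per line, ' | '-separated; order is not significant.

Stepwise |·|:
  T → 4
  ρ[g/f](T) → 4
  T → 4
  ρ[g/f](T) → 4
  π[x,g](ρ[g/f](T)) → 4
  (ρ[g/f](T) ∪ π[x,g](ρ[g/f](T))) → 8

== RESULT ==
x | g
p | 4
p | 4
r | 1
r | 1
r | 5
r | 5
s | 8
s | 8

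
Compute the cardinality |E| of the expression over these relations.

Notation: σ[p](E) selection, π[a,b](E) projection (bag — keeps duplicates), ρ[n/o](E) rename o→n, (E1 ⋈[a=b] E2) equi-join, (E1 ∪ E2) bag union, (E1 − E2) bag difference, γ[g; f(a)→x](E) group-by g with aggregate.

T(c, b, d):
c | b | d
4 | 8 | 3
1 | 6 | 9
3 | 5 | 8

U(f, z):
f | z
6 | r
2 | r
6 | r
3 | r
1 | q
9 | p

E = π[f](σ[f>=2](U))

Stepwise |·|:
  U → 6
  σ[f>=2](U) → 5
  π[f](σ[f>=2](U)) → 5

|E| = 5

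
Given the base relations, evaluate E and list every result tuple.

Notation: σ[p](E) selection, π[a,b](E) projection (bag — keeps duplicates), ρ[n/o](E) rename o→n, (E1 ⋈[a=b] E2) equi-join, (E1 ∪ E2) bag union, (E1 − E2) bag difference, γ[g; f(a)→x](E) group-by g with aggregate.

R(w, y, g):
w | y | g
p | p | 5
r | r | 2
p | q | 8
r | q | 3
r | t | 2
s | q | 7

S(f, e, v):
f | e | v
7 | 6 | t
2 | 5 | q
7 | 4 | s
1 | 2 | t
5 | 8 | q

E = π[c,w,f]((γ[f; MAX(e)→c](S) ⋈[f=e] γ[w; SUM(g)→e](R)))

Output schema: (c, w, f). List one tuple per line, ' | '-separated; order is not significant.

Row counts bottom-up:
  S → 5
  γ[f; MAX(e)→c](S) → 4
  R → 6
  γ[w; SUM(g)→e](R) → 3
  (γ[f; MAX(e)→c](S) ⋈[f=e] γ[w; SUM(g)→e](R)) → 2
  π[c,w,f]((γ[f; MAX(e)→c](S) ⋈[f=e] γ[w; SUM(g)→e](R))) → 2

== RESULT ==
c | w | f
6 | r | 7
6 | s | 7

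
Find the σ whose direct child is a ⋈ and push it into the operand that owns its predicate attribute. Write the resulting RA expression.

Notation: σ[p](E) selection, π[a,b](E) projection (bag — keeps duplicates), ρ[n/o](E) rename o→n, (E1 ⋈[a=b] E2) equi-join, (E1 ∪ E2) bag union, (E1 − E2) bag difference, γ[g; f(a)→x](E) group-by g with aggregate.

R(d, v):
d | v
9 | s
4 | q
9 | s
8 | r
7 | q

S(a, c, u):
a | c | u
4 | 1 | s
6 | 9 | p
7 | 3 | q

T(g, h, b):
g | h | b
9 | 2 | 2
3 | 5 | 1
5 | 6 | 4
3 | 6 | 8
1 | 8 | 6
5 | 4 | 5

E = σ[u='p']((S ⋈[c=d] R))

σ filters on u, owned by the left side.
E' = (σ[u='p'](S) ⋈[c=d] R)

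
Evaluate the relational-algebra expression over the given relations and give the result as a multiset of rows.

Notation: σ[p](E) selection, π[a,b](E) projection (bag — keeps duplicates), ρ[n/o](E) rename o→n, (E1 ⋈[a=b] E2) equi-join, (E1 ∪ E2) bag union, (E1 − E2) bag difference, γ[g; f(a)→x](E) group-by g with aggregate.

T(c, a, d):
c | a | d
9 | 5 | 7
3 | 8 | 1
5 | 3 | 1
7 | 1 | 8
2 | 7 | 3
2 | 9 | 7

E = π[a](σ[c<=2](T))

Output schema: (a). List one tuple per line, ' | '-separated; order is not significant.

Per-node cardinality:
  T → 6
  σ[c<=2](T) → 2
  π[a](σ[c<=2](T)) → 2

== RESULT ==
a
7
9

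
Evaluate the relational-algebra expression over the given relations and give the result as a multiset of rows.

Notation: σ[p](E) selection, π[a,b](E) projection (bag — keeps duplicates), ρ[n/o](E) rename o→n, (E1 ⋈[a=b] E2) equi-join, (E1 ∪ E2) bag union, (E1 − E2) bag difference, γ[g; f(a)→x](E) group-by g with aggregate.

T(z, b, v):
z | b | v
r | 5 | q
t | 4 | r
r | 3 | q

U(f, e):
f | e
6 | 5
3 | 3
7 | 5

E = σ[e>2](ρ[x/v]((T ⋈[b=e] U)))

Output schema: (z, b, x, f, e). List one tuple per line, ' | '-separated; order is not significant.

Row counts bottom-up:
  T → 3
  U → 3
  (T ⋈[b=e] U) → 3
  ρ[x/v]((T ⋈[b=e] U)) → 3
  σ[e>2](ρ[x/v]((T ⋈[b=e] U))) → 3

== RESULT ==
z | b | x | f | e
r | 3 | q | 3 | 3
r | 5 | q | 6 | 5
r | 5 | q | 7 | 5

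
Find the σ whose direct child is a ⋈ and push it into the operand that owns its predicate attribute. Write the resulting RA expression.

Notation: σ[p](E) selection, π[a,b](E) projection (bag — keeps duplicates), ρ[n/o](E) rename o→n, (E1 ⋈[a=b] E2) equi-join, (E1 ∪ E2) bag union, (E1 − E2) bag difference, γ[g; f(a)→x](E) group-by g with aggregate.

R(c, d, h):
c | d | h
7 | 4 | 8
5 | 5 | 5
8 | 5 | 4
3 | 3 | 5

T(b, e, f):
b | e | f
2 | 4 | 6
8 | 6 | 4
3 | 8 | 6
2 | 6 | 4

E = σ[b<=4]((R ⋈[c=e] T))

σ filters on b, owned by the right side.
E' = (R ⋈[c=e] σ[b<=4](T))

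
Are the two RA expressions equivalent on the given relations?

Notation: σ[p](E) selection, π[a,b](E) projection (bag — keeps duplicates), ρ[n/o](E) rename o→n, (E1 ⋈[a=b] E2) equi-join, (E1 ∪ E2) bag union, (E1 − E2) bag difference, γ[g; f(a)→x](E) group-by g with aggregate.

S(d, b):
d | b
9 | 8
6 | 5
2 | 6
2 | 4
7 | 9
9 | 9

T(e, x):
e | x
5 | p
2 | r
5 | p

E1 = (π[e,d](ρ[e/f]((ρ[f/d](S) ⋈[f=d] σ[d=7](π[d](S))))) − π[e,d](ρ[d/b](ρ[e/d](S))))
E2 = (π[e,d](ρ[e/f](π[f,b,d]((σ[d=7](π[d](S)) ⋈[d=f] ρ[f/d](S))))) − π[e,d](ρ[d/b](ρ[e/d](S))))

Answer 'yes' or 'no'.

E1 row counts bottom-up:
  S → 6
  ρ[f/d](S) → 6
  S → 6
  π[d](S) → 6
  σ[d=7](π[d](S)) → 1
  (ρ[f/d](S) ⋈[f=d] σ[d=7](π[d](S))) → 1
  ρ[e/f]((ρ[f/d](S) ⋈[f=d] σ[d=7](π[d](S)))) → 1
  π[e,d](ρ[e/f]((ρ[f/d](S) ⋈[f=d] σ[d=7](π[d](S))))) → 1
  S → 6
  ρ[e/d](S) → 6
  ρ[d/b](ρ[e/d](S)) → 6
  π[e,d](ρ[d/b](ρ[e/d](S))) → 6
  (π[e,d](ρ[e/f]((ρ[f/d](S) ⋈[f=d] σ[d=7](π[d](S))))) − π[e,d](ρ[d/b](ρ[e/d](S)))) → 1
E2 row counts bottom-up:
  S → 6
  π[d](S) → 6
  σ[d=7](π[d](S)) → 1
  S → 6
  ρ[f/d](S) → 6
  (σ[d=7](π[d](S)) ⋈[d=f] ρ[f/d](S)) → 1
  π[f,b,d]((σ[d=7](π[d](S)) ⋈[d=f] ρ[f/d](S))) → 1
  ρ[e/f](π[f,b,d]((σ[d=7](π[d](S)) ⋈[d=f] ρ[f/d](S)))) → 1
  π[e,d](ρ[e/f](π[f,b,d]((σ[d=7](π[d](S)) ⋈[d=f] ρ[f/d](S))))) → 1
  S → 6
  ρ[e/d](S) → 6
  ρ[d/b](ρ[e/d](S)) → 6
  π[e,d](ρ[d/b](ρ[e/d](S))) → 6
  (π[e,d](ρ[e/f](π[f,b,d]((σ[d=7](π[d](S)) ⋈[d=f] ρ[f/d](S))))) − π[e,d](ρ[d/b](ρ[e/d](S)))) → 1

E1 and E2 produce the same multiset:
e | d
7 | 7

yes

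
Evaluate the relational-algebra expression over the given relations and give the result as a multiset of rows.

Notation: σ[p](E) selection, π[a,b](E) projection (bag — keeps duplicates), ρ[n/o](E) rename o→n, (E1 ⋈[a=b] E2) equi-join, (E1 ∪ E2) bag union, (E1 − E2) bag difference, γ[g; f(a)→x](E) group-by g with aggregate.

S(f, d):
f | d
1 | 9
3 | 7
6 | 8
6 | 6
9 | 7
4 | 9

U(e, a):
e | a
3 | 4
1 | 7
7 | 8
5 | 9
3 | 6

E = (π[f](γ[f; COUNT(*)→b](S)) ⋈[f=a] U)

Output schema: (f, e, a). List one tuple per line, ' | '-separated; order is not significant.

Subexpression sizes:
  S → 6
  γ[f; COUNT(*)→b](S) → 5
  π[f](γ[f; COUNT(*)→b](S)) → 5
  U → 5
  (π[f](γ[f; COUNT(*)→b](S)) ⋈[f=a] U) → 3

== RESULT ==
f | e | a
4 | 3 | 4
6 | 3 | 6
9 | 5 | 9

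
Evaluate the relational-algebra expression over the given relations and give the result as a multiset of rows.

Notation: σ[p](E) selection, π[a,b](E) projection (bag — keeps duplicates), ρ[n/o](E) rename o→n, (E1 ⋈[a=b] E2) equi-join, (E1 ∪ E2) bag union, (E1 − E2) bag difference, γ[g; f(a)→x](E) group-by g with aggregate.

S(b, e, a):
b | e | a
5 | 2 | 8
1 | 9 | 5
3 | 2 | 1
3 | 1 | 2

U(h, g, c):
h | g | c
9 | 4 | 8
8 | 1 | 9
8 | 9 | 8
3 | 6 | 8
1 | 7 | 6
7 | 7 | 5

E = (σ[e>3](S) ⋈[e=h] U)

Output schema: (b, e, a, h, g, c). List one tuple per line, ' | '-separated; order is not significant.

Subexpression sizes:
  S → 4
  σ[e>3](S) → 1
  U → 6
  (σ[e>3](S) ⋈[e=h] U) → 1

== RESULT ==
b | e | a | h | g | c
1 | 9 | 5 | 9 | 4 | 8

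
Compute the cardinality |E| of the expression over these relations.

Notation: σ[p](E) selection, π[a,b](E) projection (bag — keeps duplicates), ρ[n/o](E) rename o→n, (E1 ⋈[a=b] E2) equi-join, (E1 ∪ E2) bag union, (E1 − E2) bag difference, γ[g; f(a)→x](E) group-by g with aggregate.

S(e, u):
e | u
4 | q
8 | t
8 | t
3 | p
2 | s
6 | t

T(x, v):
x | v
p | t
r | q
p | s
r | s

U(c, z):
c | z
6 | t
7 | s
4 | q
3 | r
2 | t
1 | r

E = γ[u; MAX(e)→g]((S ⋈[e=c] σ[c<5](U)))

Row counts bottom-up:
  S → 6
  U → 6
  σ[c<5](U) → 4
  (S ⋈[e=c] σ[c<5](U)) → 3
  γ[u; MAX(e)→g]((S ⋈[e=c] σ[c<5](U))) → 3

|E| = 3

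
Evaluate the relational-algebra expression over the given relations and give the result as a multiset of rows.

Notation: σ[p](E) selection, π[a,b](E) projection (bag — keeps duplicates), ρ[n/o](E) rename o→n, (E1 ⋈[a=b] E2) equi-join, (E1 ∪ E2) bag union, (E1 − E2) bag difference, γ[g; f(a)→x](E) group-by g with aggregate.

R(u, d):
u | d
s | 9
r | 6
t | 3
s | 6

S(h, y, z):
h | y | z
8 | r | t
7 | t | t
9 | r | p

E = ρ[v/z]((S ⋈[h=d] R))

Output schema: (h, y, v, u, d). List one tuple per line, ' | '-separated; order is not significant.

Subexpression sizes:
  S → 3
  R → 4
  (S ⋈[h=d] R) → 1
  ρ[v/z]((S ⋈[h=d] R)) → 1

== RESULT ==
h | y | v | u | d
9 | r | p | s | 9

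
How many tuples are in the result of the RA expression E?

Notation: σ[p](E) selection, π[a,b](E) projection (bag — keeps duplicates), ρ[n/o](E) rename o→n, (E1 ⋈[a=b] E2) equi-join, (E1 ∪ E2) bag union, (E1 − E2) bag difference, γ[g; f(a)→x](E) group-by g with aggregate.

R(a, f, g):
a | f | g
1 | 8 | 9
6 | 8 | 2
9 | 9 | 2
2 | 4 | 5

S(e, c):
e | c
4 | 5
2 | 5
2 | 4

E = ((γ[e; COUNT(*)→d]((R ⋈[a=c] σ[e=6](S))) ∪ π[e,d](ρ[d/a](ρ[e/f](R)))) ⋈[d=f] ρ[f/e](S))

Stepwise |·|:
  R → 4
  S → 3
  σ[e=6](S) → 0
  (R ⋈[a=c] σ[e=6](S)) → 0
  γ[e; COUNT(*)→d]((R ⋈[a=c] σ[e=6](S))) → 0
  R → 4
  ρ[e/f](R) → 4
  ρ[d/a](ρ[e/f](R)) → 4
  π[e,d](ρ[d/a](ρ[e/f](R))) → 4
  (γ[e; COUNT(*)→d]((R ⋈[a=c] σ[e=6](S))) ∪ π[e,d](ρ[d/a](ρ[e/f](R)))) → 4
  S → 3
  ρ[f/e](S) → 3
  ((γ[e; COUNT(*)→d]((R ⋈[a=c] σ[e=6](S))) ∪ π[e,d](ρ[d/a](ρ[e/f](R)))) ⋈[d=f] ρ[f/e](S)) → 2

|E| = 2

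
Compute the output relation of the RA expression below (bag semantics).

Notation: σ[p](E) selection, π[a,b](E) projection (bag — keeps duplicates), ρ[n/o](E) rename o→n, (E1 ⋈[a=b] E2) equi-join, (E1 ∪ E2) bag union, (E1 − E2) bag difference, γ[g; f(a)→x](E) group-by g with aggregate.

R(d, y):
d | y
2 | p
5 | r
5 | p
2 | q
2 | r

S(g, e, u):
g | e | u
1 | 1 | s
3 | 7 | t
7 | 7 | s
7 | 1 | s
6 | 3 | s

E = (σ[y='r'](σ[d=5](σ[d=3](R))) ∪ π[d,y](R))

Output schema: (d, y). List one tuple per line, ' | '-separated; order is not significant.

Row counts bottom-up:
  R → 5
  σ[d=3](R) → 0
  σ[d=5](σ[d=3](R)) → 0
  σ[y='r'](σ[d=5](σ[d=3](R))) → 0
  R → 5
  π[d,y](R) → 5
  (σ[y='r'](σ[d=5](σ[d=3](R))) ∪ π[d,y](R)) → 5

== RESULT ==
d | y
2 | p
2 | q
2 | r
5 | p
5 | r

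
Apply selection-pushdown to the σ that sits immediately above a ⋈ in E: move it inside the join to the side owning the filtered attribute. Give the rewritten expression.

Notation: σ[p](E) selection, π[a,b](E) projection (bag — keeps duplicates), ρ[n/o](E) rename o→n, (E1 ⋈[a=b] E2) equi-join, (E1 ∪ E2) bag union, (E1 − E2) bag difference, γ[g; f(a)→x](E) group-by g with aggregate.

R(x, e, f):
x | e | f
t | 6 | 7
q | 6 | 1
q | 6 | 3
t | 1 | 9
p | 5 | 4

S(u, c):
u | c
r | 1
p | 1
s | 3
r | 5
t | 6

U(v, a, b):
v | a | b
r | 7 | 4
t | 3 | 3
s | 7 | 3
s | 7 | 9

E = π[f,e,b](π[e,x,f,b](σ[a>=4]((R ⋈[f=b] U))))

σ filters on a, owned by the right side.
E' = π[f,e,b](π[e,x,f,b]((R ⋈[f=b] σ[a>=4](U))))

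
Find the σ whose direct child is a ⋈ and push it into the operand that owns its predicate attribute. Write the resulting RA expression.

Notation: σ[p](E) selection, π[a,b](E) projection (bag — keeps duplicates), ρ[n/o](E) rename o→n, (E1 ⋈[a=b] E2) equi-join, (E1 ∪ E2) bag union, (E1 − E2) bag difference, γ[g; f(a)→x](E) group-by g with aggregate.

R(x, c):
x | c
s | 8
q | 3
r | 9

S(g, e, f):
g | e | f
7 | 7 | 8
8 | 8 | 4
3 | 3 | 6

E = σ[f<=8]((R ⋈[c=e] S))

σ filters on f, owned by the right side.
E' = (R ⋈[c=e] σ[f<=8](S))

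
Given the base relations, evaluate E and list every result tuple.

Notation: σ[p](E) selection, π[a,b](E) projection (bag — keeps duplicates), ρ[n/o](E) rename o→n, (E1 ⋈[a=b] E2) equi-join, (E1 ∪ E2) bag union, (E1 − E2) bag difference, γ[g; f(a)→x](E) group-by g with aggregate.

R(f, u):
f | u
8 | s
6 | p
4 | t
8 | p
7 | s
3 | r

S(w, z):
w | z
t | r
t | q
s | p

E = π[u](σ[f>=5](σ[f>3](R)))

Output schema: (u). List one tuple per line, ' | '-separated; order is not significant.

Per-node cardinality:
  R → 6
  σ[f>3](R) → 5
  σ[f>=5](σ[f>3](R)) → 4
  π[u](σ[f>=5](σ[f>3](R))) → 4

== RESULT ==
u
p
p
s
s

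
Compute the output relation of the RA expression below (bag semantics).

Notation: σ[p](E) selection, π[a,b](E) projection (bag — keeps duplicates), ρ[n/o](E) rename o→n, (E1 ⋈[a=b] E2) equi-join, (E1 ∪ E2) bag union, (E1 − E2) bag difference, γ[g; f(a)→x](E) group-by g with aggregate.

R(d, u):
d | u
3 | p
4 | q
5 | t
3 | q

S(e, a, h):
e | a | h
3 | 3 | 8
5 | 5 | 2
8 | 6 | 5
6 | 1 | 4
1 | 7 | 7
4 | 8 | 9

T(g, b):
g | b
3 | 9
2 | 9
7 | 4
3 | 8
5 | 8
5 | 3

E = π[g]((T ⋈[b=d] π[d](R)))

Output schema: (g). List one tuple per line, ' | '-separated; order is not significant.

Stepwise |·|:
  T → 6
  R → 4
  π[d](R) → 4
  (T ⋈[b=d] π[d](R)) → 3
  π[g]((T ⋈[b=d] π[d](R))) → 3

== RESULT ==
g
5
5
7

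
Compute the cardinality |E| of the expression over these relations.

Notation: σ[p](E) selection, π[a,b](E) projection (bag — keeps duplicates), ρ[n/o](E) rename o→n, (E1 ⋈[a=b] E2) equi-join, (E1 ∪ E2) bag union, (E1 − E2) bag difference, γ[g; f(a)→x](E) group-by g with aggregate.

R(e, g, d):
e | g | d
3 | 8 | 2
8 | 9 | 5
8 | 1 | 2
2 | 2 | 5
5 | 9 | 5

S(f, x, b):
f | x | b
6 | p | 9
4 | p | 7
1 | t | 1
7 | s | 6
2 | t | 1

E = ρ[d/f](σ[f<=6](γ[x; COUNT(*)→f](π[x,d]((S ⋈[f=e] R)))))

Per-node cardinality:
  S → 5
  R → 5
  (S ⋈[f=e] R) → 1
  π[x,d]((S ⋈[f=e] R)) → 1
  γ[x; COUNT(*)→f](π[x,d]((S ⋈[f=e] R))) → 1
  σ[f<=6](γ[x; COUNT(*)→f](π[x,d]((S ⋈[f=e] R)))) → 1
  ρ[d/f](σ[f<=6](γ[x; COUNT(*)→f](π[x,d]((S ⋈[f=e] R))))) → 1

|E| = 1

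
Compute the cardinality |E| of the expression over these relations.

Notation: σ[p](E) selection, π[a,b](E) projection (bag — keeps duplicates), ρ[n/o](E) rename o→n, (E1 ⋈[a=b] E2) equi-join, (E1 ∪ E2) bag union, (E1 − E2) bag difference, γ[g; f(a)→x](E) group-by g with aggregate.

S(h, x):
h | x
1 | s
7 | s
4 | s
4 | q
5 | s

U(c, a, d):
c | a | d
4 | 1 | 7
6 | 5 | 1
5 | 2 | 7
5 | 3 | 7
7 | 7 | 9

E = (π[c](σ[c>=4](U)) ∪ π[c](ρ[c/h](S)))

Row counts bottom-up:
  U → 5
  σ[c>=4](U) → 5
  π[c](σ[c>=4](U)) → 5
  S → 5
  ρ[c/h](S) → 5
  π[c](ρ[c/h](S)) → 5
  (π[c](σ[c>=4](U)) ∪ π[c](ρ[c/h](S))) → 10

|E| = 10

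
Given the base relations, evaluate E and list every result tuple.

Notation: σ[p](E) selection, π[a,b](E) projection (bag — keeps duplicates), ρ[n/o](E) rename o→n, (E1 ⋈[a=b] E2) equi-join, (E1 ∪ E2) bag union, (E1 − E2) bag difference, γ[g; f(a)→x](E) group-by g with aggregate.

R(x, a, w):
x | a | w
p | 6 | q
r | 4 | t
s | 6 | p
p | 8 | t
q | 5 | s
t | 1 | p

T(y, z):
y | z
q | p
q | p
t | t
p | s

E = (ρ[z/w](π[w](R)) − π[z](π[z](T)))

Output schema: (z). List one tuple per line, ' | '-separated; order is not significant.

Stepwise |·|:
  R → 6
  π[w](R) → 6
  ρ[z/w](π[w](R)) → 6
  T → 4
  π[z](T) → 4
  π[z](π[z](T)) → 4
  (ρ[z/w](π[w](R)) − π[z](π[z](T))) → 2

== RESULT ==
z
q
t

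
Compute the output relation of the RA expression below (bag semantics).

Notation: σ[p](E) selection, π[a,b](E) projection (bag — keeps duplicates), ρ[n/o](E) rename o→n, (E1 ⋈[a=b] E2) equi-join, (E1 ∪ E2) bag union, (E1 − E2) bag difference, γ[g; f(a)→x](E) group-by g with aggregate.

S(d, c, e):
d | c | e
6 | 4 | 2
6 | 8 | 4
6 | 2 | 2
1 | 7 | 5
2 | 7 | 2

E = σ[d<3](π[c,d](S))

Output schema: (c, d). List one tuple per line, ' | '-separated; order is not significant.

Row counts bottom-up:
  S → 5
  π[c,d](S) → 5
  σ[d<3](π[c,d](S)) → 2

== RESULT ==
c | d
7 | 1
7 | 2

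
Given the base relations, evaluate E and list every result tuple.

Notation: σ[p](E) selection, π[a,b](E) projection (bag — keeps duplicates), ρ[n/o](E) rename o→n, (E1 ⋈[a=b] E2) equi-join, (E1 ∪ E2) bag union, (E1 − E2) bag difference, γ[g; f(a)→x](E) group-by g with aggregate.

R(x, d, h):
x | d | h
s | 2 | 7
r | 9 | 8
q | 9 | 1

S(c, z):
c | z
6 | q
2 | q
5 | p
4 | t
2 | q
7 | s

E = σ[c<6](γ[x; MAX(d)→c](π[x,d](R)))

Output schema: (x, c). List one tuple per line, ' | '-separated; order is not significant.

Stepwise |·|:
  R → 3
  π[x,d](R) → 3
  γ[x; MAX(d)→c](π[x,d](R)) → 3
  σ[c<6](γ[x; MAX(d)→c](π[x,d](R))) → 1

== RESULT ==
x | c
s | 2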